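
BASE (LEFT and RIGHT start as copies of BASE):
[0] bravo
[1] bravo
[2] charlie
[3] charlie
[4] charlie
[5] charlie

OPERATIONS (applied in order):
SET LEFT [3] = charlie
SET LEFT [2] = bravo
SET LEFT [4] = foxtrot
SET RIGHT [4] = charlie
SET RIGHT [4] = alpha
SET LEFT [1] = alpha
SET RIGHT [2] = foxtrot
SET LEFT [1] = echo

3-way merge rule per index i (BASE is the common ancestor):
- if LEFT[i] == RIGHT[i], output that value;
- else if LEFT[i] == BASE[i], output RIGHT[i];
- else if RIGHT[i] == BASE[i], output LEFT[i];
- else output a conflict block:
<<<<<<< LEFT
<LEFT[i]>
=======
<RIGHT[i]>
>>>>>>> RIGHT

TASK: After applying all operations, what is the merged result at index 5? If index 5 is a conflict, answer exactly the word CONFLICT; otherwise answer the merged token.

Answer: charlie

Derivation:
Final LEFT:  [bravo, echo, bravo, charlie, foxtrot, charlie]
Final RIGHT: [bravo, bravo, foxtrot, charlie, alpha, charlie]
i=0: L=bravo R=bravo -> agree -> bravo
i=1: L=echo, R=bravo=BASE -> take LEFT -> echo
i=2: BASE=charlie L=bravo R=foxtrot all differ -> CONFLICT
i=3: L=charlie R=charlie -> agree -> charlie
i=4: BASE=charlie L=foxtrot R=alpha all differ -> CONFLICT
i=5: L=charlie R=charlie -> agree -> charlie
Index 5 -> charlie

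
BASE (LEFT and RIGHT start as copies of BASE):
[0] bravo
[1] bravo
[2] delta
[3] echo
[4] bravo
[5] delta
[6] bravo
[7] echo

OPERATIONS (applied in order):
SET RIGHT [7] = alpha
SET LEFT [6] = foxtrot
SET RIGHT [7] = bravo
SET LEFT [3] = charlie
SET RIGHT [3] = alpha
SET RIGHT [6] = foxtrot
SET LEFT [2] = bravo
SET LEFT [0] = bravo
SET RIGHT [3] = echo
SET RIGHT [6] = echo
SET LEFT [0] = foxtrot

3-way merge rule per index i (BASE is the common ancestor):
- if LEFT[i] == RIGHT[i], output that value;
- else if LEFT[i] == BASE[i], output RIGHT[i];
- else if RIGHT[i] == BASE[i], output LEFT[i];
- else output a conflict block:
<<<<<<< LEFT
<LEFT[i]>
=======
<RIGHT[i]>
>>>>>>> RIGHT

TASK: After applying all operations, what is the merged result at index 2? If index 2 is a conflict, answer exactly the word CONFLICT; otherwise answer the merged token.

Answer: bravo

Derivation:
Final LEFT:  [foxtrot, bravo, bravo, charlie, bravo, delta, foxtrot, echo]
Final RIGHT: [bravo, bravo, delta, echo, bravo, delta, echo, bravo]
i=0: L=foxtrot, R=bravo=BASE -> take LEFT -> foxtrot
i=1: L=bravo R=bravo -> agree -> bravo
i=2: L=bravo, R=delta=BASE -> take LEFT -> bravo
i=3: L=charlie, R=echo=BASE -> take LEFT -> charlie
i=4: L=bravo R=bravo -> agree -> bravo
i=5: L=delta R=delta -> agree -> delta
i=6: BASE=bravo L=foxtrot R=echo all differ -> CONFLICT
i=7: L=echo=BASE, R=bravo -> take RIGHT -> bravo
Index 2 -> bravo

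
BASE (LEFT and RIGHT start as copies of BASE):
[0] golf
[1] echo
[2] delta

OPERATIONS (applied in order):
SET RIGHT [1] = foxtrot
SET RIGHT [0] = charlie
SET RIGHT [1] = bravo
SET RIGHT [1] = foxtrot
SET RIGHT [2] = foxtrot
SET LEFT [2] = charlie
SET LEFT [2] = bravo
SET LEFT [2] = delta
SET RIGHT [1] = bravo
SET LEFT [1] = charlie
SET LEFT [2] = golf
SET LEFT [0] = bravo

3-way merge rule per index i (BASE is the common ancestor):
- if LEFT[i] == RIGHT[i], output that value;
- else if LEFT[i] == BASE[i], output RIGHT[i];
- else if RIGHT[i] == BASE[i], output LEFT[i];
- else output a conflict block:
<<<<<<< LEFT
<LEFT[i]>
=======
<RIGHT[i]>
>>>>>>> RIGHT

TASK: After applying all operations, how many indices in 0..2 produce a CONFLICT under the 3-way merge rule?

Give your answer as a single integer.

Final LEFT:  [bravo, charlie, golf]
Final RIGHT: [charlie, bravo, foxtrot]
i=0: BASE=golf L=bravo R=charlie all differ -> CONFLICT
i=1: BASE=echo L=charlie R=bravo all differ -> CONFLICT
i=2: BASE=delta L=golf R=foxtrot all differ -> CONFLICT
Conflict count: 3

Answer: 3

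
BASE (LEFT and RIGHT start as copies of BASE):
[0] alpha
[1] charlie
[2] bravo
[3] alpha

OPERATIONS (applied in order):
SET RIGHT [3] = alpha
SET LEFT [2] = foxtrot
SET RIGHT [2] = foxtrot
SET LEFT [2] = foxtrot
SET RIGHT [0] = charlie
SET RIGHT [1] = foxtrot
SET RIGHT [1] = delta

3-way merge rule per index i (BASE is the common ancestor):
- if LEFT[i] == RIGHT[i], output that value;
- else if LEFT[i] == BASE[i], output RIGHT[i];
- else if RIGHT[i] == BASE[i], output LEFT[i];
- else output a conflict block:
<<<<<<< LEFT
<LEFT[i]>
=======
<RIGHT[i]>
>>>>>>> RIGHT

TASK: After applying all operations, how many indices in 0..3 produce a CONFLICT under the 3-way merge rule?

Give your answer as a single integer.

Answer: 0

Derivation:
Final LEFT:  [alpha, charlie, foxtrot, alpha]
Final RIGHT: [charlie, delta, foxtrot, alpha]
i=0: L=alpha=BASE, R=charlie -> take RIGHT -> charlie
i=1: L=charlie=BASE, R=delta -> take RIGHT -> delta
i=2: L=foxtrot R=foxtrot -> agree -> foxtrot
i=3: L=alpha R=alpha -> agree -> alpha
Conflict count: 0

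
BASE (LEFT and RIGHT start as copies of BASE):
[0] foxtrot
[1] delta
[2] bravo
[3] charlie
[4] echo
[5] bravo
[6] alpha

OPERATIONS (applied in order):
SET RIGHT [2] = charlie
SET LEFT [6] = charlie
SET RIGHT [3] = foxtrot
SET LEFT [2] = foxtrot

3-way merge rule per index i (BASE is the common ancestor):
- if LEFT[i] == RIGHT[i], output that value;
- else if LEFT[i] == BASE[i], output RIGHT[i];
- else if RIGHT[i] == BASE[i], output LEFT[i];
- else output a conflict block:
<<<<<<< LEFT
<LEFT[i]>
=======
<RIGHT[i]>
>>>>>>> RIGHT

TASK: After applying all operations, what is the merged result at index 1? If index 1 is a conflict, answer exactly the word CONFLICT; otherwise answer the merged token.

Answer: delta

Derivation:
Final LEFT:  [foxtrot, delta, foxtrot, charlie, echo, bravo, charlie]
Final RIGHT: [foxtrot, delta, charlie, foxtrot, echo, bravo, alpha]
i=0: L=foxtrot R=foxtrot -> agree -> foxtrot
i=1: L=delta R=delta -> agree -> delta
i=2: BASE=bravo L=foxtrot R=charlie all differ -> CONFLICT
i=3: L=charlie=BASE, R=foxtrot -> take RIGHT -> foxtrot
i=4: L=echo R=echo -> agree -> echo
i=5: L=bravo R=bravo -> agree -> bravo
i=6: L=charlie, R=alpha=BASE -> take LEFT -> charlie
Index 1 -> delta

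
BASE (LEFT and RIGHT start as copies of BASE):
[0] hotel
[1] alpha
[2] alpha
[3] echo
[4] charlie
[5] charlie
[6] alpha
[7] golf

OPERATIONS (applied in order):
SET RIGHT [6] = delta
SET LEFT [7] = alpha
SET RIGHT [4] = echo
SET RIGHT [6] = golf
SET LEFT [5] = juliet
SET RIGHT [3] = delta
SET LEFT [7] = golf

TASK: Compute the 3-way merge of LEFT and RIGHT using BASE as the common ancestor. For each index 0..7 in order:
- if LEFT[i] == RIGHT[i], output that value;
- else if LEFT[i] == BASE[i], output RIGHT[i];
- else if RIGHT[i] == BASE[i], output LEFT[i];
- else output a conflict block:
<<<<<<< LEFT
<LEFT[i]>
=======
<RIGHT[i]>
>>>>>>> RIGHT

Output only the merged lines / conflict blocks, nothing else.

Answer: hotel
alpha
alpha
delta
echo
juliet
golf
golf

Derivation:
Final LEFT:  [hotel, alpha, alpha, echo, charlie, juliet, alpha, golf]
Final RIGHT: [hotel, alpha, alpha, delta, echo, charlie, golf, golf]
i=0: L=hotel R=hotel -> agree -> hotel
i=1: L=alpha R=alpha -> agree -> alpha
i=2: L=alpha R=alpha -> agree -> alpha
i=3: L=echo=BASE, R=delta -> take RIGHT -> delta
i=4: L=charlie=BASE, R=echo -> take RIGHT -> echo
i=5: L=juliet, R=charlie=BASE -> take LEFT -> juliet
i=6: L=alpha=BASE, R=golf -> take RIGHT -> golf
i=7: L=golf R=golf -> agree -> golf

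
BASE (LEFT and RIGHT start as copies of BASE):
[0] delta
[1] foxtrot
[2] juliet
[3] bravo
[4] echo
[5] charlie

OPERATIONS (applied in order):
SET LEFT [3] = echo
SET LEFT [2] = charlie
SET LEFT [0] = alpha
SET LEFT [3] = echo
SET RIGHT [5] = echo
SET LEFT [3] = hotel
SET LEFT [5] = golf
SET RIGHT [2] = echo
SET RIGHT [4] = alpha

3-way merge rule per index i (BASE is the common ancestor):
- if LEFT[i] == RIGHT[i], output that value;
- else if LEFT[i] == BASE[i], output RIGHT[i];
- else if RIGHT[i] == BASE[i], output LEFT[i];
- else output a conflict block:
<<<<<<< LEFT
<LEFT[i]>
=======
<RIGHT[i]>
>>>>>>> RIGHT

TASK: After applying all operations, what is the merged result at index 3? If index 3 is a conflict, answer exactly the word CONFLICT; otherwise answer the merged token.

Answer: hotel

Derivation:
Final LEFT:  [alpha, foxtrot, charlie, hotel, echo, golf]
Final RIGHT: [delta, foxtrot, echo, bravo, alpha, echo]
i=0: L=alpha, R=delta=BASE -> take LEFT -> alpha
i=1: L=foxtrot R=foxtrot -> agree -> foxtrot
i=2: BASE=juliet L=charlie R=echo all differ -> CONFLICT
i=3: L=hotel, R=bravo=BASE -> take LEFT -> hotel
i=4: L=echo=BASE, R=alpha -> take RIGHT -> alpha
i=5: BASE=charlie L=golf R=echo all differ -> CONFLICT
Index 3 -> hotel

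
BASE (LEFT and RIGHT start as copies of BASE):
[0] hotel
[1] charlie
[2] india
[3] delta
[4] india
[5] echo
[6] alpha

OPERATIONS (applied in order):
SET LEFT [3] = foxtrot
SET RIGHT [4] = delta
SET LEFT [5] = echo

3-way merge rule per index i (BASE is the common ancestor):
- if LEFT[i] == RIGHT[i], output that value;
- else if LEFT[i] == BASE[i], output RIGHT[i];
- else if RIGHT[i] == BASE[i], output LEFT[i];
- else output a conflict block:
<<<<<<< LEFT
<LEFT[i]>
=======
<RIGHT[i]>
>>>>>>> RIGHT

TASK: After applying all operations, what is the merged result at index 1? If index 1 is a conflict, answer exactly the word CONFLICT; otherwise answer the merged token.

Answer: charlie

Derivation:
Final LEFT:  [hotel, charlie, india, foxtrot, india, echo, alpha]
Final RIGHT: [hotel, charlie, india, delta, delta, echo, alpha]
i=0: L=hotel R=hotel -> agree -> hotel
i=1: L=charlie R=charlie -> agree -> charlie
i=2: L=india R=india -> agree -> india
i=3: L=foxtrot, R=delta=BASE -> take LEFT -> foxtrot
i=4: L=india=BASE, R=delta -> take RIGHT -> delta
i=5: L=echo R=echo -> agree -> echo
i=6: L=alpha R=alpha -> agree -> alpha
Index 1 -> charlie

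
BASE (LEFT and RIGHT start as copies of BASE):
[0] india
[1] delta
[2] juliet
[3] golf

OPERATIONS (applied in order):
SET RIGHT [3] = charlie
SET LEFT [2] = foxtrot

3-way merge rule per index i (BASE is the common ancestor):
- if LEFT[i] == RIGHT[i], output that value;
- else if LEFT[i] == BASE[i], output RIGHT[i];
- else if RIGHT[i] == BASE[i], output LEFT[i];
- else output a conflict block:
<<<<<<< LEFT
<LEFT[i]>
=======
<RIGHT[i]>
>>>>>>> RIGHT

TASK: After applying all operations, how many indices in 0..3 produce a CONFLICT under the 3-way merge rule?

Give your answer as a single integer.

Final LEFT:  [india, delta, foxtrot, golf]
Final RIGHT: [india, delta, juliet, charlie]
i=0: L=india R=india -> agree -> india
i=1: L=delta R=delta -> agree -> delta
i=2: L=foxtrot, R=juliet=BASE -> take LEFT -> foxtrot
i=3: L=golf=BASE, R=charlie -> take RIGHT -> charlie
Conflict count: 0

Answer: 0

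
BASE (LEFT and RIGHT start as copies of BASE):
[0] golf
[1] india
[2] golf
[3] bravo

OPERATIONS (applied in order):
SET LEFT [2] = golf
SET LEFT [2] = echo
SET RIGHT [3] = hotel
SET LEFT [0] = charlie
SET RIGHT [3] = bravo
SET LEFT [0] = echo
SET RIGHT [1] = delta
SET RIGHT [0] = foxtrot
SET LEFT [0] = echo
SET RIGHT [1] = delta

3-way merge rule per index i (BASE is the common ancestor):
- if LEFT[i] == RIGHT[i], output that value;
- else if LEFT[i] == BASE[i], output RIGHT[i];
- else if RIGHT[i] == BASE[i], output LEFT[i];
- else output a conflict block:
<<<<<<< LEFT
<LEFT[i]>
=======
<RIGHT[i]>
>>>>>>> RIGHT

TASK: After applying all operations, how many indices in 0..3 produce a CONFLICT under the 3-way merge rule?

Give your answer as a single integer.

Answer: 1

Derivation:
Final LEFT:  [echo, india, echo, bravo]
Final RIGHT: [foxtrot, delta, golf, bravo]
i=0: BASE=golf L=echo R=foxtrot all differ -> CONFLICT
i=1: L=india=BASE, R=delta -> take RIGHT -> delta
i=2: L=echo, R=golf=BASE -> take LEFT -> echo
i=3: L=bravo R=bravo -> agree -> bravo
Conflict count: 1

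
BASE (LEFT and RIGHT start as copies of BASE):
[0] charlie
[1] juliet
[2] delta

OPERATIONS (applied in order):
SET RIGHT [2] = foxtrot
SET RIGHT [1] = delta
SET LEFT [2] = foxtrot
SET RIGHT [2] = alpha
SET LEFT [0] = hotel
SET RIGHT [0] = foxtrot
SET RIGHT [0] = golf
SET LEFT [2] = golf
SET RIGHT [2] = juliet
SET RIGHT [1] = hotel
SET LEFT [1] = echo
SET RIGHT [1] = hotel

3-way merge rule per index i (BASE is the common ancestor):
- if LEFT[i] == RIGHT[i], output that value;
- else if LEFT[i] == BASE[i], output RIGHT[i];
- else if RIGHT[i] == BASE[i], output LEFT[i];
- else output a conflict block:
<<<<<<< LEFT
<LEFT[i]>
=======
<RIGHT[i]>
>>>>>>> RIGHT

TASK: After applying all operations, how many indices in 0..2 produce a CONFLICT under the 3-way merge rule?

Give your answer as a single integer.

Answer: 3

Derivation:
Final LEFT:  [hotel, echo, golf]
Final RIGHT: [golf, hotel, juliet]
i=0: BASE=charlie L=hotel R=golf all differ -> CONFLICT
i=1: BASE=juliet L=echo R=hotel all differ -> CONFLICT
i=2: BASE=delta L=golf R=juliet all differ -> CONFLICT
Conflict count: 3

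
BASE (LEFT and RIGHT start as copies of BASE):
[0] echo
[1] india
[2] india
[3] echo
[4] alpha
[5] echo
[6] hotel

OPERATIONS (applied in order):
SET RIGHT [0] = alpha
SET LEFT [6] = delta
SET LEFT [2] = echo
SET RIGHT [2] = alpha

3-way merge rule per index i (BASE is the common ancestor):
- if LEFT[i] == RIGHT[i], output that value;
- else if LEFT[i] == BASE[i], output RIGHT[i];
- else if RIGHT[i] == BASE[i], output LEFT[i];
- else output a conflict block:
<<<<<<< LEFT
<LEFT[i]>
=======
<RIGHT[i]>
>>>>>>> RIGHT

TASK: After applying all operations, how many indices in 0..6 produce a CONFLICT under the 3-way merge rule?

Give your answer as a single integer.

Answer: 1

Derivation:
Final LEFT:  [echo, india, echo, echo, alpha, echo, delta]
Final RIGHT: [alpha, india, alpha, echo, alpha, echo, hotel]
i=0: L=echo=BASE, R=alpha -> take RIGHT -> alpha
i=1: L=india R=india -> agree -> india
i=2: BASE=india L=echo R=alpha all differ -> CONFLICT
i=3: L=echo R=echo -> agree -> echo
i=4: L=alpha R=alpha -> agree -> alpha
i=5: L=echo R=echo -> agree -> echo
i=6: L=delta, R=hotel=BASE -> take LEFT -> delta
Conflict count: 1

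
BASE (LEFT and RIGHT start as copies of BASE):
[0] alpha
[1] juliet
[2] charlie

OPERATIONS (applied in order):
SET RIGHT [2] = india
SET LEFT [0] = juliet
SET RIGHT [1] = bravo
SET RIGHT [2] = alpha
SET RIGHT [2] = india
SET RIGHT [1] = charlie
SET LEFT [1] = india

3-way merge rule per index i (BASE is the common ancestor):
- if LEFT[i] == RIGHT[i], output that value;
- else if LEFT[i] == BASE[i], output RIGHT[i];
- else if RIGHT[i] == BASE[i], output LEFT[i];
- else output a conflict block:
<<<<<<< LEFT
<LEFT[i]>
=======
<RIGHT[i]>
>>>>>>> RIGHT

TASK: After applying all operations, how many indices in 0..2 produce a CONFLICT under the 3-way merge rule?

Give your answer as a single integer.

Answer: 1

Derivation:
Final LEFT:  [juliet, india, charlie]
Final RIGHT: [alpha, charlie, india]
i=0: L=juliet, R=alpha=BASE -> take LEFT -> juliet
i=1: BASE=juliet L=india R=charlie all differ -> CONFLICT
i=2: L=charlie=BASE, R=india -> take RIGHT -> india
Conflict count: 1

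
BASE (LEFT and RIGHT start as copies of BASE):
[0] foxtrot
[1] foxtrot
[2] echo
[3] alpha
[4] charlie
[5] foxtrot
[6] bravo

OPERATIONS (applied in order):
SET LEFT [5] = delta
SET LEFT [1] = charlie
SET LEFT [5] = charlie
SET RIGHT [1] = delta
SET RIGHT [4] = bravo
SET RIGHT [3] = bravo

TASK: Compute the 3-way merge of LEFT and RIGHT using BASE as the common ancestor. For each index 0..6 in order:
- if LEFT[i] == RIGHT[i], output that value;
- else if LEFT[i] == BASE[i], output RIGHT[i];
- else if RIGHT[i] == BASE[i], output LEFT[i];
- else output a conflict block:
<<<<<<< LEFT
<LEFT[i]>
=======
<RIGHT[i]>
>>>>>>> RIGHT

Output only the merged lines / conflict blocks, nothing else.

Final LEFT:  [foxtrot, charlie, echo, alpha, charlie, charlie, bravo]
Final RIGHT: [foxtrot, delta, echo, bravo, bravo, foxtrot, bravo]
i=0: L=foxtrot R=foxtrot -> agree -> foxtrot
i=1: BASE=foxtrot L=charlie R=delta all differ -> CONFLICT
i=2: L=echo R=echo -> agree -> echo
i=3: L=alpha=BASE, R=bravo -> take RIGHT -> bravo
i=4: L=charlie=BASE, R=bravo -> take RIGHT -> bravo
i=5: L=charlie, R=foxtrot=BASE -> take LEFT -> charlie
i=6: L=bravo R=bravo -> agree -> bravo

Answer: foxtrot
<<<<<<< LEFT
charlie
=======
delta
>>>>>>> RIGHT
echo
bravo
bravo
charlie
bravo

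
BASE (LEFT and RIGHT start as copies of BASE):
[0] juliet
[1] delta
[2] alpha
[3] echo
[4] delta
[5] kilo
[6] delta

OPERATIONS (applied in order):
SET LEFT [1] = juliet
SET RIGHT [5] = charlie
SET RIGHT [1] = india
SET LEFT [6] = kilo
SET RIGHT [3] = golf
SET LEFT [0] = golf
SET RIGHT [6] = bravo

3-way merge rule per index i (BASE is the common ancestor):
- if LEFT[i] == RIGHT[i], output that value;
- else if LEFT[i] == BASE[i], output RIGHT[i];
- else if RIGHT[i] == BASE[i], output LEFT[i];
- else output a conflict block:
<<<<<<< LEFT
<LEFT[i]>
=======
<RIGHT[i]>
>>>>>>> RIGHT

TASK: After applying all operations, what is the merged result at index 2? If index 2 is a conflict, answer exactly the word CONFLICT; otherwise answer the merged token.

Final LEFT:  [golf, juliet, alpha, echo, delta, kilo, kilo]
Final RIGHT: [juliet, india, alpha, golf, delta, charlie, bravo]
i=0: L=golf, R=juliet=BASE -> take LEFT -> golf
i=1: BASE=delta L=juliet R=india all differ -> CONFLICT
i=2: L=alpha R=alpha -> agree -> alpha
i=3: L=echo=BASE, R=golf -> take RIGHT -> golf
i=4: L=delta R=delta -> agree -> delta
i=5: L=kilo=BASE, R=charlie -> take RIGHT -> charlie
i=6: BASE=delta L=kilo R=bravo all differ -> CONFLICT
Index 2 -> alpha

Answer: alpha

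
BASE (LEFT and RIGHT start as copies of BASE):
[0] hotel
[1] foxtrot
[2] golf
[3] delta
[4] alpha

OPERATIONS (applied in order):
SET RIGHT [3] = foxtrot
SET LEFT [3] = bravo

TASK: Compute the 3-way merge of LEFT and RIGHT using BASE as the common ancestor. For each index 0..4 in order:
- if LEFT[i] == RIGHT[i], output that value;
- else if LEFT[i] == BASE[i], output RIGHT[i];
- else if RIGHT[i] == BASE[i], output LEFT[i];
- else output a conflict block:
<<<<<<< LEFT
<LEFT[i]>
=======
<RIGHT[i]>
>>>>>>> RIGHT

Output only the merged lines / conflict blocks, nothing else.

Answer: hotel
foxtrot
golf
<<<<<<< LEFT
bravo
=======
foxtrot
>>>>>>> RIGHT
alpha

Derivation:
Final LEFT:  [hotel, foxtrot, golf, bravo, alpha]
Final RIGHT: [hotel, foxtrot, golf, foxtrot, alpha]
i=0: L=hotel R=hotel -> agree -> hotel
i=1: L=foxtrot R=foxtrot -> agree -> foxtrot
i=2: L=golf R=golf -> agree -> golf
i=3: BASE=delta L=bravo R=foxtrot all differ -> CONFLICT
i=4: L=alpha R=alpha -> agree -> alpha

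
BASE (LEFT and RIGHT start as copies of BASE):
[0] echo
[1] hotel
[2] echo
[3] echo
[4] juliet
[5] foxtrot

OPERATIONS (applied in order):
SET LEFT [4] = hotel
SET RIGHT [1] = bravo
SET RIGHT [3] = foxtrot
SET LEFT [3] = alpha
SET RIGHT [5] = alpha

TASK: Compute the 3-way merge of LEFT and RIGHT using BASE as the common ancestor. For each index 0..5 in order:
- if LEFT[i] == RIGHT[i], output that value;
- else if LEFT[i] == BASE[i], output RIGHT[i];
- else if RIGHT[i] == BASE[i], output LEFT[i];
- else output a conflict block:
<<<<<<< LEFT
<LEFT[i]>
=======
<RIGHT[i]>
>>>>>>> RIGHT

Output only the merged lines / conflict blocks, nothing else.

Answer: echo
bravo
echo
<<<<<<< LEFT
alpha
=======
foxtrot
>>>>>>> RIGHT
hotel
alpha

Derivation:
Final LEFT:  [echo, hotel, echo, alpha, hotel, foxtrot]
Final RIGHT: [echo, bravo, echo, foxtrot, juliet, alpha]
i=0: L=echo R=echo -> agree -> echo
i=1: L=hotel=BASE, R=bravo -> take RIGHT -> bravo
i=2: L=echo R=echo -> agree -> echo
i=3: BASE=echo L=alpha R=foxtrot all differ -> CONFLICT
i=4: L=hotel, R=juliet=BASE -> take LEFT -> hotel
i=5: L=foxtrot=BASE, R=alpha -> take RIGHT -> alpha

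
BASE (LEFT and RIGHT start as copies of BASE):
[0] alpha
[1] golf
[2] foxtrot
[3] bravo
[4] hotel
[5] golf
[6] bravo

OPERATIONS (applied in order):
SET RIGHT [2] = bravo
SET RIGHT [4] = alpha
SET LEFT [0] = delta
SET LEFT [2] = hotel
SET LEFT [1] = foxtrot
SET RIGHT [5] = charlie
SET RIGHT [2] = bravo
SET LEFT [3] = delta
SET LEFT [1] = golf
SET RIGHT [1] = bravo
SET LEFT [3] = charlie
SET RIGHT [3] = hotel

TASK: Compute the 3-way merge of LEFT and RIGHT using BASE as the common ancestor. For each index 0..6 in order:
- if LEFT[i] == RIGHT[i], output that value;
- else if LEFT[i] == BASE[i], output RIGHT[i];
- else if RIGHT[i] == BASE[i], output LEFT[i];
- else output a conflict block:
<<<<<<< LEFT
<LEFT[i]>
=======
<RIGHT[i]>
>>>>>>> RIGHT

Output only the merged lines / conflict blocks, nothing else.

Answer: delta
bravo
<<<<<<< LEFT
hotel
=======
bravo
>>>>>>> RIGHT
<<<<<<< LEFT
charlie
=======
hotel
>>>>>>> RIGHT
alpha
charlie
bravo

Derivation:
Final LEFT:  [delta, golf, hotel, charlie, hotel, golf, bravo]
Final RIGHT: [alpha, bravo, bravo, hotel, alpha, charlie, bravo]
i=0: L=delta, R=alpha=BASE -> take LEFT -> delta
i=1: L=golf=BASE, R=bravo -> take RIGHT -> bravo
i=2: BASE=foxtrot L=hotel R=bravo all differ -> CONFLICT
i=3: BASE=bravo L=charlie R=hotel all differ -> CONFLICT
i=4: L=hotel=BASE, R=alpha -> take RIGHT -> alpha
i=5: L=golf=BASE, R=charlie -> take RIGHT -> charlie
i=6: L=bravo R=bravo -> agree -> bravo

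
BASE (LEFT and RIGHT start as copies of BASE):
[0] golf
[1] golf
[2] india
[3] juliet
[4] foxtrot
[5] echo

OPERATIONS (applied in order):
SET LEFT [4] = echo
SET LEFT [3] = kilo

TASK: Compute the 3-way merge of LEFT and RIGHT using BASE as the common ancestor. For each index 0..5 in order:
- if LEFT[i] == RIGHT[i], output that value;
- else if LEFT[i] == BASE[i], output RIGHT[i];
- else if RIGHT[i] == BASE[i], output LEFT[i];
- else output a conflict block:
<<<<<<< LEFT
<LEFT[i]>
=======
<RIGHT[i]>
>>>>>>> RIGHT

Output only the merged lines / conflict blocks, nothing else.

Final LEFT:  [golf, golf, india, kilo, echo, echo]
Final RIGHT: [golf, golf, india, juliet, foxtrot, echo]
i=0: L=golf R=golf -> agree -> golf
i=1: L=golf R=golf -> agree -> golf
i=2: L=india R=india -> agree -> india
i=3: L=kilo, R=juliet=BASE -> take LEFT -> kilo
i=4: L=echo, R=foxtrot=BASE -> take LEFT -> echo
i=5: L=echo R=echo -> agree -> echo

Answer: golf
golf
india
kilo
echo
echo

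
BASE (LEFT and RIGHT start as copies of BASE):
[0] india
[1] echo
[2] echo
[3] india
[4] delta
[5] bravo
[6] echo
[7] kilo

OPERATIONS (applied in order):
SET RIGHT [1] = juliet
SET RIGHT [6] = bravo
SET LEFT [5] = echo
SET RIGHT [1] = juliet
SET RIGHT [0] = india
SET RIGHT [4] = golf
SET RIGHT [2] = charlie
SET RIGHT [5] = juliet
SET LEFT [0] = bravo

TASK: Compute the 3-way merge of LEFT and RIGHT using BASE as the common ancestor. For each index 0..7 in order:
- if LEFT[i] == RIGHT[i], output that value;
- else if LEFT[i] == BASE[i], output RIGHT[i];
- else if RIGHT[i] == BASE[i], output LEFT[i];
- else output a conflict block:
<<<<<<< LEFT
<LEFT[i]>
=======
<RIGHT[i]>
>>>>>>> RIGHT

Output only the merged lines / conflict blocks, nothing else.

Final LEFT:  [bravo, echo, echo, india, delta, echo, echo, kilo]
Final RIGHT: [india, juliet, charlie, india, golf, juliet, bravo, kilo]
i=0: L=bravo, R=india=BASE -> take LEFT -> bravo
i=1: L=echo=BASE, R=juliet -> take RIGHT -> juliet
i=2: L=echo=BASE, R=charlie -> take RIGHT -> charlie
i=3: L=india R=india -> agree -> india
i=4: L=delta=BASE, R=golf -> take RIGHT -> golf
i=5: BASE=bravo L=echo R=juliet all differ -> CONFLICT
i=6: L=echo=BASE, R=bravo -> take RIGHT -> bravo
i=7: L=kilo R=kilo -> agree -> kilo

Answer: bravo
juliet
charlie
india
golf
<<<<<<< LEFT
echo
=======
juliet
>>>>>>> RIGHT
bravo
kilo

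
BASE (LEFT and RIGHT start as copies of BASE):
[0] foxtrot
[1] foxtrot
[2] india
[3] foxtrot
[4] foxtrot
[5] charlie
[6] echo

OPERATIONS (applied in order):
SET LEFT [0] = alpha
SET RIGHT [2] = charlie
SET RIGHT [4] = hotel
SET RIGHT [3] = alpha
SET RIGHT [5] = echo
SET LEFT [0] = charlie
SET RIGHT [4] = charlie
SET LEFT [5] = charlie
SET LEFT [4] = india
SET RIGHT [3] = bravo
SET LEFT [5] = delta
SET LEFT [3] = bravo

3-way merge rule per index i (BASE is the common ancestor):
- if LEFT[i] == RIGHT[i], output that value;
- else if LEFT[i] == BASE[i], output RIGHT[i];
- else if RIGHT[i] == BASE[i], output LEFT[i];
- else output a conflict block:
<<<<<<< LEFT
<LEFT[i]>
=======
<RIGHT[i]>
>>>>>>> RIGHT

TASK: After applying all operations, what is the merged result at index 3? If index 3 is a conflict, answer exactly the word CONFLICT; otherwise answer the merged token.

Final LEFT:  [charlie, foxtrot, india, bravo, india, delta, echo]
Final RIGHT: [foxtrot, foxtrot, charlie, bravo, charlie, echo, echo]
i=0: L=charlie, R=foxtrot=BASE -> take LEFT -> charlie
i=1: L=foxtrot R=foxtrot -> agree -> foxtrot
i=2: L=india=BASE, R=charlie -> take RIGHT -> charlie
i=3: L=bravo R=bravo -> agree -> bravo
i=4: BASE=foxtrot L=india R=charlie all differ -> CONFLICT
i=5: BASE=charlie L=delta R=echo all differ -> CONFLICT
i=6: L=echo R=echo -> agree -> echo
Index 3 -> bravo

Answer: bravo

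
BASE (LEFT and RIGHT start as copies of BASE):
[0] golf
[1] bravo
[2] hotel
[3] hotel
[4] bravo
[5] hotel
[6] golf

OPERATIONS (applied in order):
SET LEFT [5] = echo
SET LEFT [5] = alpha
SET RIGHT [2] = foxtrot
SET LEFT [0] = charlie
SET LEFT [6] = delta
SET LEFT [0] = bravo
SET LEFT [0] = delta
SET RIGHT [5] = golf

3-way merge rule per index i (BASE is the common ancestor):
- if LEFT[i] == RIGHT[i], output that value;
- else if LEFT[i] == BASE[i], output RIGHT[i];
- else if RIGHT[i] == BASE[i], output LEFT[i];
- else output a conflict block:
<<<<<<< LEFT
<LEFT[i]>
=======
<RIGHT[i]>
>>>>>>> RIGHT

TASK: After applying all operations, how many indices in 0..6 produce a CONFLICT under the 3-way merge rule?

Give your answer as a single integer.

Final LEFT:  [delta, bravo, hotel, hotel, bravo, alpha, delta]
Final RIGHT: [golf, bravo, foxtrot, hotel, bravo, golf, golf]
i=0: L=delta, R=golf=BASE -> take LEFT -> delta
i=1: L=bravo R=bravo -> agree -> bravo
i=2: L=hotel=BASE, R=foxtrot -> take RIGHT -> foxtrot
i=3: L=hotel R=hotel -> agree -> hotel
i=4: L=bravo R=bravo -> agree -> bravo
i=5: BASE=hotel L=alpha R=golf all differ -> CONFLICT
i=6: L=delta, R=golf=BASE -> take LEFT -> delta
Conflict count: 1

Answer: 1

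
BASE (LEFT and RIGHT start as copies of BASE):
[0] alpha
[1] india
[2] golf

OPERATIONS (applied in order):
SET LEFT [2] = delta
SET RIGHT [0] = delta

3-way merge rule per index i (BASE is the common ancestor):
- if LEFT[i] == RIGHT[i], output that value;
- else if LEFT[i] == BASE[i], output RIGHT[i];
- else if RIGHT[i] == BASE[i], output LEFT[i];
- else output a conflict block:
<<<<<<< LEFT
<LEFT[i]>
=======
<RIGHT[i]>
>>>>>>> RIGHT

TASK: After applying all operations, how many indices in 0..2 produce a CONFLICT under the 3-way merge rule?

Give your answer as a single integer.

Final LEFT:  [alpha, india, delta]
Final RIGHT: [delta, india, golf]
i=0: L=alpha=BASE, R=delta -> take RIGHT -> delta
i=1: L=india R=india -> agree -> india
i=2: L=delta, R=golf=BASE -> take LEFT -> delta
Conflict count: 0

Answer: 0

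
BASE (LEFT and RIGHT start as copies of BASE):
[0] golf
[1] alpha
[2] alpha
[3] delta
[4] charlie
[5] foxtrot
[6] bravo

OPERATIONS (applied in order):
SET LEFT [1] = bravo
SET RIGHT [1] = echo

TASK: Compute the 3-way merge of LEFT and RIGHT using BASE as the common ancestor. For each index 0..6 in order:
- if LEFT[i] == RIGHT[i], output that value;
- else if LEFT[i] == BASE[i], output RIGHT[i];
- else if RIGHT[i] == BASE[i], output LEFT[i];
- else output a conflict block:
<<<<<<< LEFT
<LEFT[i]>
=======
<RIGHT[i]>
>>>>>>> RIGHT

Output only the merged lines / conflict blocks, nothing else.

Final LEFT:  [golf, bravo, alpha, delta, charlie, foxtrot, bravo]
Final RIGHT: [golf, echo, alpha, delta, charlie, foxtrot, bravo]
i=0: L=golf R=golf -> agree -> golf
i=1: BASE=alpha L=bravo R=echo all differ -> CONFLICT
i=2: L=alpha R=alpha -> agree -> alpha
i=3: L=delta R=delta -> agree -> delta
i=4: L=charlie R=charlie -> agree -> charlie
i=5: L=foxtrot R=foxtrot -> agree -> foxtrot
i=6: L=bravo R=bravo -> agree -> bravo

Answer: golf
<<<<<<< LEFT
bravo
=======
echo
>>>>>>> RIGHT
alpha
delta
charlie
foxtrot
bravo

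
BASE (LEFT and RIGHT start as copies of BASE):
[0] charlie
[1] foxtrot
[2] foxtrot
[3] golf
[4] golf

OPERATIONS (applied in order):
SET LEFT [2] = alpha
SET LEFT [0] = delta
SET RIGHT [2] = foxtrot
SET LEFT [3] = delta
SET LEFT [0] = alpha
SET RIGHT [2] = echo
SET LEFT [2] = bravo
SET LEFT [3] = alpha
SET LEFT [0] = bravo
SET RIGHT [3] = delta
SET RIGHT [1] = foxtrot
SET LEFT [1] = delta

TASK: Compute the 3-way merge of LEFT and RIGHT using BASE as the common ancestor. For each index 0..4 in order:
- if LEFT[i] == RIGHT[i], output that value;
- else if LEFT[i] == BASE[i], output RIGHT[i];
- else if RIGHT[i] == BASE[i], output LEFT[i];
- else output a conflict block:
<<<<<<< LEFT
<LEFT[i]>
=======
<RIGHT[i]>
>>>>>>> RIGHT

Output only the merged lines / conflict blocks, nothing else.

Answer: bravo
delta
<<<<<<< LEFT
bravo
=======
echo
>>>>>>> RIGHT
<<<<<<< LEFT
alpha
=======
delta
>>>>>>> RIGHT
golf

Derivation:
Final LEFT:  [bravo, delta, bravo, alpha, golf]
Final RIGHT: [charlie, foxtrot, echo, delta, golf]
i=0: L=bravo, R=charlie=BASE -> take LEFT -> bravo
i=1: L=delta, R=foxtrot=BASE -> take LEFT -> delta
i=2: BASE=foxtrot L=bravo R=echo all differ -> CONFLICT
i=3: BASE=golf L=alpha R=delta all differ -> CONFLICT
i=4: L=golf R=golf -> agree -> golf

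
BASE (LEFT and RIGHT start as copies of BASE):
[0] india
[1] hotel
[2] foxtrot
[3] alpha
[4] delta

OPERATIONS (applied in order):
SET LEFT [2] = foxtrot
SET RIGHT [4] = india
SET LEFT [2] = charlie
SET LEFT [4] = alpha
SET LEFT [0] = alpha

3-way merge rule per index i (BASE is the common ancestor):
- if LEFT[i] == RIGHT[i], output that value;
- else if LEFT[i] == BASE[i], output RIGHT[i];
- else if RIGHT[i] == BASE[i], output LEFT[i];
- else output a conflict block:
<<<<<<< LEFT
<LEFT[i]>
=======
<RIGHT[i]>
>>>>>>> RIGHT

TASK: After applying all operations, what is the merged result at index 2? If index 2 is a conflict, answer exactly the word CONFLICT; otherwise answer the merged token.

Final LEFT:  [alpha, hotel, charlie, alpha, alpha]
Final RIGHT: [india, hotel, foxtrot, alpha, india]
i=0: L=alpha, R=india=BASE -> take LEFT -> alpha
i=1: L=hotel R=hotel -> agree -> hotel
i=2: L=charlie, R=foxtrot=BASE -> take LEFT -> charlie
i=3: L=alpha R=alpha -> agree -> alpha
i=4: BASE=delta L=alpha R=india all differ -> CONFLICT
Index 2 -> charlie

Answer: charlie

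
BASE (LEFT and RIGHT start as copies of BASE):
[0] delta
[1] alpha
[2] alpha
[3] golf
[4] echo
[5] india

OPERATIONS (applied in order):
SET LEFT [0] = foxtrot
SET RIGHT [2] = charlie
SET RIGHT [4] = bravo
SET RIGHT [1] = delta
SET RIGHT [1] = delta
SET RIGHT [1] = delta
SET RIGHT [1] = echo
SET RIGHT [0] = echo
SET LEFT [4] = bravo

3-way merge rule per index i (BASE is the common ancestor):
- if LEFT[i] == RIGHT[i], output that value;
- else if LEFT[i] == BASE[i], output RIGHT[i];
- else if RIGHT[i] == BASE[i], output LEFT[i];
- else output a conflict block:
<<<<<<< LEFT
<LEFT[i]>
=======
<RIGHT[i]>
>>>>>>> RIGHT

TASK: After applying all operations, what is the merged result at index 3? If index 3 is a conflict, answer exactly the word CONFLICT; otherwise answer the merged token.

Final LEFT:  [foxtrot, alpha, alpha, golf, bravo, india]
Final RIGHT: [echo, echo, charlie, golf, bravo, india]
i=0: BASE=delta L=foxtrot R=echo all differ -> CONFLICT
i=1: L=alpha=BASE, R=echo -> take RIGHT -> echo
i=2: L=alpha=BASE, R=charlie -> take RIGHT -> charlie
i=3: L=golf R=golf -> agree -> golf
i=4: L=bravo R=bravo -> agree -> bravo
i=5: L=india R=india -> agree -> india
Index 3 -> golf

Answer: golf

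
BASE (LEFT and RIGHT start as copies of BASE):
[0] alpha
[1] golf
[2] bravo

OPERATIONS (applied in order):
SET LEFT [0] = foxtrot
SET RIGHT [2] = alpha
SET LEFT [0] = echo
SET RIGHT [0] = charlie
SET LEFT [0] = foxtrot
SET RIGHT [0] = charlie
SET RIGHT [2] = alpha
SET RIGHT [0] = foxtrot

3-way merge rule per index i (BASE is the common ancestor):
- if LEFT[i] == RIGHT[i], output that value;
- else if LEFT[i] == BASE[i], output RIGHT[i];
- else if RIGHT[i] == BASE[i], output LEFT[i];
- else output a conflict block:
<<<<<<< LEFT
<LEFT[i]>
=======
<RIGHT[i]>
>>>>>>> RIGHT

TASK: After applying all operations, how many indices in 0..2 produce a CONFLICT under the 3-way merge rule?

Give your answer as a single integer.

Answer: 0

Derivation:
Final LEFT:  [foxtrot, golf, bravo]
Final RIGHT: [foxtrot, golf, alpha]
i=0: L=foxtrot R=foxtrot -> agree -> foxtrot
i=1: L=golf R=golf -> agree -> golf
i=2: L=bravo=BASE, R=alpha -> take RIGHT -> alpha
Conflict count: 0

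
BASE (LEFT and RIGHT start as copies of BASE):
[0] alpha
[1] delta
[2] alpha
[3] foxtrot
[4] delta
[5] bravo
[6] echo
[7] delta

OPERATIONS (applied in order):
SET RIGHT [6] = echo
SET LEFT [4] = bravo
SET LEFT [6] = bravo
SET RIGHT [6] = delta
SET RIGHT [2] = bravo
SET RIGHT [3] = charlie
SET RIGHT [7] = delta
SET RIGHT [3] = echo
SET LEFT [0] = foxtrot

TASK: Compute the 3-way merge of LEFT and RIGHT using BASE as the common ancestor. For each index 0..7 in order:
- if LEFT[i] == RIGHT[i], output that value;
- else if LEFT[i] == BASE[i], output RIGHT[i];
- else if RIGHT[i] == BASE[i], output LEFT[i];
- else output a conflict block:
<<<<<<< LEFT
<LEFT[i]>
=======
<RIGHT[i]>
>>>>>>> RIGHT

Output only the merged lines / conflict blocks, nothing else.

Answer: foxtrot
delta
bravo
echo
bravo
bravo
<<<<<<< LEFT
bravo
=======
delta
>>>>>>> RIGHT
delta

Derivation:
Final LEFT:  [foxtrot, delta, alpha, foxtrot, bravo, bravo, bravo, delta]
Final RIGHT: [alpha, delta, bravo, echo, delta, bravo, delta, delta]
i=0: L=foxtrot, R=alpha=BASE -> take LEFT -> foxtrot
i=1: L=delta R=delta -> agree -> delta
i=2: L=alpha=BASE, R=bravo -> take RIGHT -> bravo
i=3: L=foxtrot=BASE, R=echo -> take RIGHT -> echo
i=4: L=bravo, R=delta=BASE -> take LEFT -> bravo
i=5: L=bravo R=bravo -> agree -> bravo
i=6: BASE=echo L=bravo R=delta all differ -> CONFLICT
i=7: L=delta R=delta -> agree -> delta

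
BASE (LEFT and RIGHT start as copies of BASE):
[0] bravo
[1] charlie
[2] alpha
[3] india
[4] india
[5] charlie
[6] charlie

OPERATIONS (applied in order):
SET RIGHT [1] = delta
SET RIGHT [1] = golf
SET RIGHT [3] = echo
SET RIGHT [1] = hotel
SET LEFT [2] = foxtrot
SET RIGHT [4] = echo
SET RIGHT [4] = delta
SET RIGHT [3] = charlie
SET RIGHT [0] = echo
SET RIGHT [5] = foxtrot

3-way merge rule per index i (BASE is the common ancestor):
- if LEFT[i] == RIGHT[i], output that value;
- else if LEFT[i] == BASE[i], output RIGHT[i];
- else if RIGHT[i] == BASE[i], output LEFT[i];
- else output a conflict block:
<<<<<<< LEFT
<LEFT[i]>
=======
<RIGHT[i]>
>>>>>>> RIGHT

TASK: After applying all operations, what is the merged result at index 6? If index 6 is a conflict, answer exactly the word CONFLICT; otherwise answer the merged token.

Final LEFT:  [bravo, charlie, foxtrot, india, india, charlie, charlie]
Final RIGHT: [echo, hotel, alpha, charlie, delta, foxtrot, charlie]
i=0: L=bravo=BASE, R=echo -> take RIGHT -> echo
i=1: L=charlie=BASE, R=hotel -> take RIGHT -> hotel
i=2: L=foxtrot, R=alpha=BASE -> take LEFT -> foxtrot
i=3: L=india=BASE, R=charlie -> take RIGHT -> charlie
i=4: L=india=BASE, R=delta -> take RIGHT -> delta
i=5: L=charlie=BASE, R=foxtrot -> take RIGHT -> foxtrot
i=6: L=charlie R=charlie -> agree -> charlie
Index 6 -> charlie

Answer: charlie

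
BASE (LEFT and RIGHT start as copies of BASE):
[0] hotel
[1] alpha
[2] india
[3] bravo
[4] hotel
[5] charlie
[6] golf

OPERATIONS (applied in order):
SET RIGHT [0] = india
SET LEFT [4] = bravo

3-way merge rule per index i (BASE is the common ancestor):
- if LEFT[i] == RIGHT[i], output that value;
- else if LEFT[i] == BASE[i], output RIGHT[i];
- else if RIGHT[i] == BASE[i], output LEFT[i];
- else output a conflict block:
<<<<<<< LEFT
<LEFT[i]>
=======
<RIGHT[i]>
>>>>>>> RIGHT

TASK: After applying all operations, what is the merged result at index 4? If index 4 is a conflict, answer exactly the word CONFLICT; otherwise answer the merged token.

Answer: bravo

Derivation:
Final LEFT:  [hotel, alpha, india, bravo, bravo, charlie, golf]
Final RIGHT: [india, alpha, india, bravo, hotel, charlie, golf]
i=0: L=hotel=BASE, R=india -> take RIGHT -> india
i=1: L=alpha R=alpha -> agree -> alpha
i=2: L=india R=india -> agree -> india
i=3: L=bravo R=bravo -> agree -> bravo
i=4: L=bravo, R=hotel=BASE -> take LEFT -> bravo
i=5: L=charlie R=charlie -> agree -> charlie
i=6: L=golf R=golf -> agree -> golf
Index 4 -> bravo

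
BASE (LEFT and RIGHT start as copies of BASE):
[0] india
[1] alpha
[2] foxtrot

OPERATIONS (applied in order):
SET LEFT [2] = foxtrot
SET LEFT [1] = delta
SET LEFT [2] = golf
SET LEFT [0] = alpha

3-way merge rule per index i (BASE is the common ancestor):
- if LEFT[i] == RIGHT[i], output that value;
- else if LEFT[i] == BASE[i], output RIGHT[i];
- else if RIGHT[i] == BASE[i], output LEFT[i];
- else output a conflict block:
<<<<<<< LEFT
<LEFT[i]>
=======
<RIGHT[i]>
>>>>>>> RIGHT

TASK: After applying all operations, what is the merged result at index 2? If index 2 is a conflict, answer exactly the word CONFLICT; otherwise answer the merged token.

Answer: golf

Derivation:
Final LEFT:  [alpha, delta, golf]
Final RIGHT: [india, alpha, foxtrot]
i=0: L=alpha, R=india=BASE -> take LEFT -> alpha
i=1: L=delta, R=alpha=BASE -> take LEFT -> delta
i=2: L=golf, R=foxtrot=BASE -> take LEFT -> golf
Index 2 -> golf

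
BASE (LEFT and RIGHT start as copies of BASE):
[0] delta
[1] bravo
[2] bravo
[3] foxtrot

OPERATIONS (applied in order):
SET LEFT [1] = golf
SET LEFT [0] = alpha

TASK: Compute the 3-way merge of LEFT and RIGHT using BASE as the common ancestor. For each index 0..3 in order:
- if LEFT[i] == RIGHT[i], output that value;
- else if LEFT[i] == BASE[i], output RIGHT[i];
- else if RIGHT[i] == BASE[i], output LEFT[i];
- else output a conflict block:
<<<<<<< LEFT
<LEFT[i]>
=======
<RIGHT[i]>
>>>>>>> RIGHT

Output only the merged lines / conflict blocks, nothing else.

Answer: alpha
golf
bravo
foxtrot

Derivation:
Final LEFT:  [alpha, golf, bravo, foxtrot]
Final RIGHT: [delta, bravo, bravo, foxtrot]
i=0: L=alpha, R=delta=BASE -> take LEFT -> alpha
i=1: L=golf, R=bravo=BASE -> take LEFT -> golf
i=2: L=bravo R=bravo -> agree -> bravo
i=3: L=foxtrot R=foxtrot -> agree -> foxtrot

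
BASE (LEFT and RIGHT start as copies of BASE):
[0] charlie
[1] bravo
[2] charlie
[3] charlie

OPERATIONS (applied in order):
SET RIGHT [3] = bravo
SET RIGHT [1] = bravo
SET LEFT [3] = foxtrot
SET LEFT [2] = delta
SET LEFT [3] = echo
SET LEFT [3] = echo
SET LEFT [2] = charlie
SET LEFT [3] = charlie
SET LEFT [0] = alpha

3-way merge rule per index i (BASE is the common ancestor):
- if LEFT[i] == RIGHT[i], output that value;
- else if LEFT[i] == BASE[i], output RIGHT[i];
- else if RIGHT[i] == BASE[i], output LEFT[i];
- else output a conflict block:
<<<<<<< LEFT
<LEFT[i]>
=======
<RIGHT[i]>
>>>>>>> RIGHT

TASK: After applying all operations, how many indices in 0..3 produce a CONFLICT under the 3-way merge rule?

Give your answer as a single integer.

Answer: 0

Derivation:
Final LEFT:  [alpha, bravo, charlie, charlie]
Final RIGHT: [charlie, bravo, charlie, bravo]
i=0: L=alpha, R=charlie=BASE -> take LEFT -> alpha
i=1: L=bravo R=bravo -> agree -> bravo
i=2: L=charlie R=charlie -> agree -> charlie
i=3: L=charlie=BASE, R=bravo -> take RIGHT -> bravo
Conflict count: 0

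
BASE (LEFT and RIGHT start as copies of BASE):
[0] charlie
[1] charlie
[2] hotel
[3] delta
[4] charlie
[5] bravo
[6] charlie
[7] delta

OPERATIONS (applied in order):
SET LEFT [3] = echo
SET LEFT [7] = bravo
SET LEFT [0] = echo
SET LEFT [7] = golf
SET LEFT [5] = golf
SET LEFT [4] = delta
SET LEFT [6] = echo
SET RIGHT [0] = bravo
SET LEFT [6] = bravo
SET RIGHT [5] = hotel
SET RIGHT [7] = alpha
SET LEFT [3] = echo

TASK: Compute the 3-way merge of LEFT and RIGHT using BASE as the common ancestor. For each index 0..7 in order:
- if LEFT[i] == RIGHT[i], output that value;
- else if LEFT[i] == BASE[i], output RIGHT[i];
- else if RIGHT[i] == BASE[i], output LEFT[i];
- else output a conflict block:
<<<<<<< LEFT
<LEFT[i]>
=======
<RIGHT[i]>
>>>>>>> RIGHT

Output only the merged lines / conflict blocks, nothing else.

Answer: <<<<<<< LEFT
echo
=======
bravo
>>>>>>> RIGHT
charlie
hotel
echo
delta
<<<<<<< LEFT
golf
=======
hotel
>>>>>>> RIGHT
bravo
<<<<<<< LEFT
golf
=======
alpha
>>>>>>> RIGHT

Derivation:
Final LEFT:  [echo, charlie, hotel, echo, delta, golf, bravo, golf]
Final RIGHT: [bravo, charlie, hotel, delta, charlie, hotel, charlie, alpha]
i=0: BASE=charlie L=echo R=bravo all differ -> CONFLICT
i=1: L=charlie R=charlie -> agree -> charlie
i=2: L=hotel R=hotel -> agree -> hotel
i=3: L=echo, R=delta=BASE -> take LEFT -> echo
i=4: L=delta, R=charlie=BASE -> take LEFT -> delta
i=5: BASE=bravo L=golf R=hotel all differ -> CONFLICT
i=6: L=bravo, R=charlie=BASE -> take LEFT -> bravo
i=7: BASE=delta L=golf R=alpha all differ -> CONFLICT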